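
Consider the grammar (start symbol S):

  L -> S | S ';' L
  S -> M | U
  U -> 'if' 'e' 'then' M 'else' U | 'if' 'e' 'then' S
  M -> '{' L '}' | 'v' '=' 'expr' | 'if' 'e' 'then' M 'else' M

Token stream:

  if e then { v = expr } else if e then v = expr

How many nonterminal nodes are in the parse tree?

9

[S [U if e then [M { [L [S [M v = expr]]] }] else [U if e then [S [M v = expr]]]]]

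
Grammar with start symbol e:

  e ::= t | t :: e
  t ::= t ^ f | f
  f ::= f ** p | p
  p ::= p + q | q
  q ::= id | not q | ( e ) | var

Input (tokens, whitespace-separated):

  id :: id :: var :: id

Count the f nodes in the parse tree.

[e [t [f [p [q id]]]] :: [e [t [f [p [q id]]]] :: [e [t [f [p [q var]]]] :: [e [t [f [p [q id]]]]]]]]

4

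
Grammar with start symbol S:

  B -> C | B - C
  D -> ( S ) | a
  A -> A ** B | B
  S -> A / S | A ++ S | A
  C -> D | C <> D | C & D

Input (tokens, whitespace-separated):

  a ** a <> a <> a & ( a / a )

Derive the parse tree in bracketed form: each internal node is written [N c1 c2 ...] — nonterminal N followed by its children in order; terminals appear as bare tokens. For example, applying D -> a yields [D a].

[S [A [A [B [C [D a]]]] ** [B [C [C [C [C [D a]] <> [D a]] <> [D a]] & [D ( [S [A [B [C [D a]]]] / [S [A [B [C [D a]]]]]] )]]]]]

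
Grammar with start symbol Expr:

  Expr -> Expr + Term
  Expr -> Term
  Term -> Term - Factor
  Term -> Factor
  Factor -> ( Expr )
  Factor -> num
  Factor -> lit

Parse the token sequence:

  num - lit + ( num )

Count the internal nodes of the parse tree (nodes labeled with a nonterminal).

11

[Expr [Expr [Term [Term [Factor num]] - [Factor lit]]] + [Term [Factor ( [Expr [Term [Factor num]]] )]]]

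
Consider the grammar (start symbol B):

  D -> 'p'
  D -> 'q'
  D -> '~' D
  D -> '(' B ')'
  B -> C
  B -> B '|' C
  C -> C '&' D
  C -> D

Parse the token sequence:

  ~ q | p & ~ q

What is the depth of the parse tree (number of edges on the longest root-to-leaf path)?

[B [B [C [D ~ [D q]]]] | [C [C [D p]] & [D ~ [D q]]]]

5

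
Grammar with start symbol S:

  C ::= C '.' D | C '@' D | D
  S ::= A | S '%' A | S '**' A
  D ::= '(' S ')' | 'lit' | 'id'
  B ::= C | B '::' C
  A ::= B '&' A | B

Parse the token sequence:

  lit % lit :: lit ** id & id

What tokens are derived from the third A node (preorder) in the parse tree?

[S [S [S [A [B [C [D lit]]]]] % [A [B [B [C [D lit]]] :: [C [D lit]]]]] ** [A [B [C [D id]]] & [A [B [C [D id]]]]]]

id & id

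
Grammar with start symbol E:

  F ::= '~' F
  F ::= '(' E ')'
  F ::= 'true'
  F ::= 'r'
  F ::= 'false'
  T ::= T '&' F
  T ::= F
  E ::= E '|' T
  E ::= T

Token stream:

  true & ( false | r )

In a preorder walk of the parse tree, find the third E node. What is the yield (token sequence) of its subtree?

[E [T [T [F true]] & [F ( [E [E [T [F false]]] | [T [F r]]] )]]]

false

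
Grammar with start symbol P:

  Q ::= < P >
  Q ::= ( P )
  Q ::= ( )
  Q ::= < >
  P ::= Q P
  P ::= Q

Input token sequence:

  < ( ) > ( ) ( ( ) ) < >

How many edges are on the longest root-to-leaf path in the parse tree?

[P [Q < [P [Q ( )]] >] [P [Q ( )] [P [Q ( [P [Q ( )]] )] [P [Q < >]]]]]

6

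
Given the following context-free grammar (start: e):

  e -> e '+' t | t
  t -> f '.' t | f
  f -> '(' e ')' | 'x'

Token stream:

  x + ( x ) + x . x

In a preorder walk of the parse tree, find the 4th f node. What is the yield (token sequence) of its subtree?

[e [e [e [t [f x]]] + [t [f ( [e [t [f x]]] )]]] + [t [f x] . [t [f x]]]]

x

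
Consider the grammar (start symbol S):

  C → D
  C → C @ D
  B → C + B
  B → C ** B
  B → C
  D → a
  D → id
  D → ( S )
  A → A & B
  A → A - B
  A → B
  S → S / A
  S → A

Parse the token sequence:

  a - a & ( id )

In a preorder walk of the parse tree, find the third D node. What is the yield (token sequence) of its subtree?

( id )

[S [A [A [A [B [C [D a]]]] - [B [C [D a]]]] & [B [C [D ( [S [A [B [C [D id]]]]] )]]]]]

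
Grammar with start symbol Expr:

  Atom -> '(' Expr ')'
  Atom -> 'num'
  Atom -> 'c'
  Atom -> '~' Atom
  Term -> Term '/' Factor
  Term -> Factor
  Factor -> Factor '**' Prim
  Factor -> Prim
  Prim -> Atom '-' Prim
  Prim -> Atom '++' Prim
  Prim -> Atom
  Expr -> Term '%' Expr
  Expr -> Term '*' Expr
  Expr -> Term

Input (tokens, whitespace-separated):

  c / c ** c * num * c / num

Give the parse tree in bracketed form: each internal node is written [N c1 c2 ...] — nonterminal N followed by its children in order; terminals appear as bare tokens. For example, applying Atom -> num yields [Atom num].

[Expr [Term [Term [Factor [Prim [Atom c]]]] / [Factor [Factor [Prim [Atom c]]] ** [Prim [Atom c]]]] * [Expr [Term [Factor [Prim [Atom num]]]] * [Expr [Term [Term [Factor [Prim [Atom c]]]] / [Factor [Prim [Atom num]]]]]]]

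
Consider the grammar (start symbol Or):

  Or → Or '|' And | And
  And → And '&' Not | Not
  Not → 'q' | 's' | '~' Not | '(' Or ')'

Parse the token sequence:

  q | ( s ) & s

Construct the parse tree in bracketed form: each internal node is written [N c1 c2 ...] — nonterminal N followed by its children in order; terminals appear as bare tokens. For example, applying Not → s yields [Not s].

Or
Or | And
And | And
Not | And
q | And
q | And & Not
q | Not & Not
q | ( Or ) & Not
q | ( And ) & Not
q | ( Not ) & Not
q | ( s ) & Not
q | ( s ) & s

[Or [Or [And [Not q]]] | [And [And [Not ( [Or [And [Not s]]] )]] & [Not s]]]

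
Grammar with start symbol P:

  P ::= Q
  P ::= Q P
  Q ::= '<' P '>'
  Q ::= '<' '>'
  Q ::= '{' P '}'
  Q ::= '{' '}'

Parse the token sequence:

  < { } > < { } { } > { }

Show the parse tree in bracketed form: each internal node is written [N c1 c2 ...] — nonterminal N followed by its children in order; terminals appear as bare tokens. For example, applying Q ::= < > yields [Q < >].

[P [Q < [P [Q { }]] >] [P [Q < [P [Q { }] [P [Q { }]]] >] [P [Q { }]]]]

P
Q P
< P > P
< Q > P
< { } > P
< { } > Q P
< { } > < P > P
< { } > < Q P > P
< { } > < { } P > P
< { } > < { } Q > P
< { } > < { } { } > P
< { } > < { } { } > Q
< { } > < { } { } > { }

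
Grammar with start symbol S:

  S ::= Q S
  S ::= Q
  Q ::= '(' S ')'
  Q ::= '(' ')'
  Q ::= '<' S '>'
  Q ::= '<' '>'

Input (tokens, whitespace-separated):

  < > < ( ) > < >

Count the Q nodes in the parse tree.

4

[S [Q < >] [S [Q < [S [Q ( )]] >] [S [Q < >]]]]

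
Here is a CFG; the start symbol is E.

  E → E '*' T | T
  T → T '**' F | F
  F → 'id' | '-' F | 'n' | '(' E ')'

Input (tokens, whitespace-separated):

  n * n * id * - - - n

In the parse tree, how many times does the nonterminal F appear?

7

[E [E [E [E [T [F n]]] * [T [F n]]] * [T [F id]]] * [T [F - [F - [F - [F n]]]]]]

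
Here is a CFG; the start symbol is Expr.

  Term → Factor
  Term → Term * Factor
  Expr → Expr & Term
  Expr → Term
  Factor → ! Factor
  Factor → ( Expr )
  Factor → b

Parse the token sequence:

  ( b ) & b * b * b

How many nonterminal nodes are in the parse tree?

13

[Expr [Expr [Term [Factor ( [Expr [Term [Factor b]]] )]]] & [Term [Term [Term [Factor b]] * [Factor b]] * [Factor b]]]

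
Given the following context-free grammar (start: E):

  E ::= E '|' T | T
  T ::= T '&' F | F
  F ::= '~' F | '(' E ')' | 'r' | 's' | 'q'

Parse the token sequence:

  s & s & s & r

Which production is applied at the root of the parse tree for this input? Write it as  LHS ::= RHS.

E ::= T

[E [T [T [T [T [F s]] & [F s]] & [F s]] & [F r]]]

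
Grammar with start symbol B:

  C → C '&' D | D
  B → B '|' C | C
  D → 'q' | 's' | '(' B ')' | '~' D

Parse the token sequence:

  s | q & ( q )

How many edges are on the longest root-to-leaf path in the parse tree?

6

[B [B [C [D s]]] | [C [C [D q]] & [D ( [B [C [D q]]] )]]]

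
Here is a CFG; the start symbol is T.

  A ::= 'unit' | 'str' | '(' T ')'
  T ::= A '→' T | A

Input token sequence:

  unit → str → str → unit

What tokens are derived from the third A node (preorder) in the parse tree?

str

[T [A unit] → [T [A str] → [T [A str] → [T [A unit]]]]]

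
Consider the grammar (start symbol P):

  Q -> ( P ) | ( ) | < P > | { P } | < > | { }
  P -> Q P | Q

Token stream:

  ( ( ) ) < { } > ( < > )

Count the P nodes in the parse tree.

[P [Q ( [P [Q ( )]] )] [P [Q < [P [Q { }]] >] [P [Q ( [P [Q < >]] )]]]]

6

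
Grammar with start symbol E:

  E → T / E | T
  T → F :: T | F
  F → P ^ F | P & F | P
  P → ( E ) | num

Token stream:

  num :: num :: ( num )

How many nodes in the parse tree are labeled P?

4

[E [T [F [P num]] :: [T [F [P num]] :: [T [F [P ( [E [T [F [P num]]]] )]]]]]]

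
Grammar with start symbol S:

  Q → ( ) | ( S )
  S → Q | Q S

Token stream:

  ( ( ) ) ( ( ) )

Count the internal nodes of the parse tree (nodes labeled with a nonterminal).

8

[S [Q ( [S [Q ( )]] )] [S [Q ( [S [Q ( )]] )]]]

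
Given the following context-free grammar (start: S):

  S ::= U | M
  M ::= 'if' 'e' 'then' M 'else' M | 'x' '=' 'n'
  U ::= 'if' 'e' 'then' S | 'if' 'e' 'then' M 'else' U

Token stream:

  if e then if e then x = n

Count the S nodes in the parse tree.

3

[S [U if e then [S [U if e then [S [M x = n]]]]]]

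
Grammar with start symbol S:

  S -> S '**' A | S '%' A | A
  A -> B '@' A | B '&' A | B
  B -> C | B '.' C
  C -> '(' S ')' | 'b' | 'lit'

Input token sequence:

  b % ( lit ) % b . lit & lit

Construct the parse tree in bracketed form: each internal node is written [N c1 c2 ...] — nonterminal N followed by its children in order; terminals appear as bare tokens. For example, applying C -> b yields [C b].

[S [S [S [A [B [C b]]]] % [A [B [C ( [S [A [B [C lit]]]] )]]]] % [A [B [B [C b]] . [C lit]] & [A [B [C lit]]]]]

S
S % A
S % A % A
A % A % A
B % A % A
C % A % A
b % A % A
b % B % A
b % C % A
b % ( S ) % A
b % ( A ) % A
b % ( B ) % A
b % ( C ) % A
b % ( lit ) % A
b % ( lit ) % B & A
b % ( lit ) % B . C & A
b % ( lit ) % C . C & A
b % ( lit ) % b . C & A
b % ( lit ) % b . lit & A
b % ( lit ) % b . lit & B
b % ( lit ) % b . lit & C
b % ( lit ) % b . lit & lit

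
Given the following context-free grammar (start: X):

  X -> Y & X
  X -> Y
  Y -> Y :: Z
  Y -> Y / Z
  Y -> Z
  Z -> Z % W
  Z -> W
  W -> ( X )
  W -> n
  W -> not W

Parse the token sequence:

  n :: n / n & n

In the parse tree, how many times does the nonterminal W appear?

4

[X [Y [Y [Y [Z [W n]]] :: [Z [W n]]] / [Z [W n]]] & [X [Y [Z [W n]]]]]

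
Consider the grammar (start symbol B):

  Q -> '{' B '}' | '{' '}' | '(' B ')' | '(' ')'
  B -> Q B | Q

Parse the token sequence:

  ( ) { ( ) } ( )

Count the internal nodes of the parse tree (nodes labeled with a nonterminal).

[B [Q ( )] [B [Q { [B [Q ( )]] }] [B [Q ( )]]]]

8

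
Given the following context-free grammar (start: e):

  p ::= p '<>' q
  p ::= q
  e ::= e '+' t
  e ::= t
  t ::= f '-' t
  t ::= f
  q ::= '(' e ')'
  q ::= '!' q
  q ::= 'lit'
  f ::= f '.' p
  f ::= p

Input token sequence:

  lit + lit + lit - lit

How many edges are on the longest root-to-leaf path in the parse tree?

7

[e [e [e [t [f [p [q lit]]]]] + [t [f [p [q lit]]]]] + [t [f [p [q lit]]] - [t [f [p [q lit]]]]]]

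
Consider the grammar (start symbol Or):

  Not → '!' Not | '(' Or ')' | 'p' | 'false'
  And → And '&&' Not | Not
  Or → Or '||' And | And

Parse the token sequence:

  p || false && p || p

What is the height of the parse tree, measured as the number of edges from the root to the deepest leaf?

5

[Or [Or [Or [And [Not p]]] || [And [And [Not false]] && [Not p]]] || [And [Not p]]]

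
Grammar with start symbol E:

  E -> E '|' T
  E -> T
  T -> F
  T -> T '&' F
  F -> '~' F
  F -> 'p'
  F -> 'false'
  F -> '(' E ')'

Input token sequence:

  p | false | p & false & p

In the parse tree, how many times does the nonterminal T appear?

[E [E [E [T [F p]]] | [T [F false]]] | [T [T [T [F p]] & [F false]] & [F p]]]

5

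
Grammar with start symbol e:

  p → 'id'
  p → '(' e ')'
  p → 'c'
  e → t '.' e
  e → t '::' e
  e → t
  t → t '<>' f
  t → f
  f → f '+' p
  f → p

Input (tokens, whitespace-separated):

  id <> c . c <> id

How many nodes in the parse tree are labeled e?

[e [t [t [f [p id]]] <> [f [p c]]] . [e [t [t [f [p c]]] <> [f [p id]]]]]

2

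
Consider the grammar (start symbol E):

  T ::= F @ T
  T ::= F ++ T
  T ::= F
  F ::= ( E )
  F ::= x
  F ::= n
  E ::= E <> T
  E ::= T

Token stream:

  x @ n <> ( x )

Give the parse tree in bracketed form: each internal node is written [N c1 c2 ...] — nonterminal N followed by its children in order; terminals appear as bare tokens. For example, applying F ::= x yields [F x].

[E [E [T [F x] @ [T [F n]]]] <> [T [F ( [E [T [F x]]] )]]]

E
E <> T
T <> T
F @ T <> T
x @ T <> T
x @ F <> T
x @ n <> T
x @ n <> F
x @ n <> ( E )
x @ n <> ( T )
x @ n <> ( F )
x @ n <> ( x )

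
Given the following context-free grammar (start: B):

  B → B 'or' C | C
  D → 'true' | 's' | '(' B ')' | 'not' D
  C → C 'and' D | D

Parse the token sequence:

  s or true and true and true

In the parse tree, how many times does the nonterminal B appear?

2

[B [B [C [D s]]] or [C [C [C [D true]] and [D true]] and [D true]]]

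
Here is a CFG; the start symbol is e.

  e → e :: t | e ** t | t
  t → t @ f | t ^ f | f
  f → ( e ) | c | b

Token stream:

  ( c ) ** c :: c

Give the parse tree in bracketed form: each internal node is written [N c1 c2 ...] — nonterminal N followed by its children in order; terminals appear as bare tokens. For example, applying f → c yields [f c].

[e [e [e [t [f ( [e [t [f c]]] )]]] ** [t [f c]]] :: [t [f c]]]

e
e :: t
e ** t :: t
t ** t :: t
f ** t :: t
( e ) ** t :: t
( t ) ** t :: t
( f ) ** t :: t
( c ) ** t :: t
( c ) ** f :: t
( c ) ** c :: t
( c ) ** c :: f
( c ) ** c :: c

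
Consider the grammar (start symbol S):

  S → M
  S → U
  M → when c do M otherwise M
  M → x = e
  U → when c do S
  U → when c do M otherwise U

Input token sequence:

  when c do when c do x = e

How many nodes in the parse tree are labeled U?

2

[S [U when c do [S [U when c do [S [M x = e]]]]]]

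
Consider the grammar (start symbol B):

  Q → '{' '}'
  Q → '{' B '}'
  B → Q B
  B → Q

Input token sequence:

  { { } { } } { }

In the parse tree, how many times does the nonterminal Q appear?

[B [Q { [B [Q { }] [B [Q { }]]] }] [B [Q { }]]]

4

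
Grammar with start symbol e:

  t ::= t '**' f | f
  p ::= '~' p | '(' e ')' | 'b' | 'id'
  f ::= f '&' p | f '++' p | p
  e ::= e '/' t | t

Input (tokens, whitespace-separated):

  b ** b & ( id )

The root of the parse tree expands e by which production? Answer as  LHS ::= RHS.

[e [t [t [f [p b]]] ** [f [f [p b]] & [p ( [e [t [f [p id]]]] )]]]]

e ::= t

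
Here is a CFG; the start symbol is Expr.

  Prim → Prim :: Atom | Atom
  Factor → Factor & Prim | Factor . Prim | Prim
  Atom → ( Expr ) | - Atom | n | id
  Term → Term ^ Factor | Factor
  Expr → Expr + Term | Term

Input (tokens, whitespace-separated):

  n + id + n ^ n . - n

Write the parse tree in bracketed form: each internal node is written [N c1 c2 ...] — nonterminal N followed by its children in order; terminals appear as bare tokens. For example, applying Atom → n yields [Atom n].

[Expr [Expr [Expr [Term [Factor [Prim [Atom n]]]]] + [Term [Factor [Prim [Atom id]]]]] + [Term [Term [Factor [Prim [Atom n]]]] ^ [Factor [Factor [Prim [Atom n]]] . [Prim [Atom - [Atom n]]]]]]

Expr
Expr + Term
Expr + Term + Term
Term + Term + Term
Factor + Term + Term
Prim + Term + Term
Atom + Term + Term
n + Term + Term
n + Factor + Term
n + Prim + Term
n + Atom + Term
n + id + Term
n + id + Term ^ Factor
n + id + Factor ^ Factor
n + id + Prim ^ Factor
n + id + Atom ^ Factor
n + id + n ^ Factor
n + id + n ^ Factor . Prim
n + id + n ^ Prim . Prim
n + id + n ^ Atom . Prim
n + id + n ^ n . Prim
n + id + n ^ n . Atom
n + id + n ^ n . - Atom
n + id + n ^ n . - n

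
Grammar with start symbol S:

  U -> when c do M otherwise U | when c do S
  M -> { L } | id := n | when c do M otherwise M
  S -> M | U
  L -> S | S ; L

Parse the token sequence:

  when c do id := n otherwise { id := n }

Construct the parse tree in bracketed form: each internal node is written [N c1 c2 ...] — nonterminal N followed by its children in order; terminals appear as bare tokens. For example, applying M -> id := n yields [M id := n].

S
M
when c do M otherwise M
when c do id := n otherwise M
when c do id := n otherwise { L }
when c do id := n otherwise { S }
when c do id := n otherwise { M }
when c do id := n otherwise { id := n }

[S [M when c do [M id := n] otherwise [M { [L [S [M id := n]]] }]]]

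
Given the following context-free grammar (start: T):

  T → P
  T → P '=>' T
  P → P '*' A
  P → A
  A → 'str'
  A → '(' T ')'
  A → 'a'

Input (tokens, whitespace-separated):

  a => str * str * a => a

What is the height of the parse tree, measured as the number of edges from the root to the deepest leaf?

[T [P [A a]] => [T [P [P [P [A str]] * [A str]] * [A a]] => [T [P [A a]]]]]

6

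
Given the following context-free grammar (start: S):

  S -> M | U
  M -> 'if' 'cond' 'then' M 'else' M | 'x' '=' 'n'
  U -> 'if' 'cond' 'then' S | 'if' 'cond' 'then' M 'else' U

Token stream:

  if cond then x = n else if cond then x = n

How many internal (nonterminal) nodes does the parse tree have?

6

[S [U if cond then [M x = n] else [U if cond then [S [M x = n]]]]]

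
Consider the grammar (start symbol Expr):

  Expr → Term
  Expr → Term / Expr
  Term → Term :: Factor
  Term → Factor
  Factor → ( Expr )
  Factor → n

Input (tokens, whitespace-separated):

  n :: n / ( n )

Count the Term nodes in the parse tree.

4

[Expr [Term [Term [Factor n]] :: [Factor n]] / [Expr [Term [Factor ( [Expr [Term [Factor n]]] )]]]]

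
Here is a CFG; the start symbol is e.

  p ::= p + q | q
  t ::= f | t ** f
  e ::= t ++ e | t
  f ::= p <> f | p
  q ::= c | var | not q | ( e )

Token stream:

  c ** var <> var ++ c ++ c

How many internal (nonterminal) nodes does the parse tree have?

[e [t [t [f [p [q c]]]] ** [f [p [q var]] <> [f [p [q var]]]]] ++ [e [t [f [p [q c]]]] ++ [e [t [f [p [q c]]]]]]]

22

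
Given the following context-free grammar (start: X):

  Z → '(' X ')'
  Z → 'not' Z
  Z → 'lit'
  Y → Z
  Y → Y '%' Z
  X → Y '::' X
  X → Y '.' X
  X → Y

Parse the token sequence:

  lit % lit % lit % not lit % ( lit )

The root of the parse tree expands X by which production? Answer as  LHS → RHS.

[X [Y [Y [Y [Y [Y [Z lit]] % [Z lit]] % [Z lit]] % [Z not [Z lit]]] % [Z ( [X [Y [Z lit]]] )]]]

X → Y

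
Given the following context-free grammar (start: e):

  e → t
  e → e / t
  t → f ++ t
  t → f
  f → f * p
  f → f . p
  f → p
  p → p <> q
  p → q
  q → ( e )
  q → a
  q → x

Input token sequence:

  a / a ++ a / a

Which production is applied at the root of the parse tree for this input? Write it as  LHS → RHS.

[e [e [e [t [f [p [q a]]]]] / [t [f [p [q a]]] ++ [t [f [p [q a]]]]]] / [t [f [p [q a]]]]]

e → e / t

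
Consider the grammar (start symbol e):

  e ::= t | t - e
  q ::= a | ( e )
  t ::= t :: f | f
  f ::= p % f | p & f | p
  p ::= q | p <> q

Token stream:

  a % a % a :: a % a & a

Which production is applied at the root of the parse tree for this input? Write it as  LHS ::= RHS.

[e [t [t [f [p [q a]] % [f [p [q a]] % [f [p [q a]]]]]] :: [f [p [q a]] % [f [p [q a]] & [f [p [q a]]]]]]]

e ::= t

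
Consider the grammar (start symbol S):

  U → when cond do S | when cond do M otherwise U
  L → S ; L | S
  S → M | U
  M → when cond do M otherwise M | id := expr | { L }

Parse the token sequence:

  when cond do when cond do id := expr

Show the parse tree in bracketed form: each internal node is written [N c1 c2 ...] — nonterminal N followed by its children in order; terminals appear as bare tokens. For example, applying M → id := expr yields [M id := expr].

S
U
when cond do S
when cond do U
when cond do when cond do S
when cond do when cond do M
when cond do when cond do id := expr

[S [U when cond do [S [U when cond do [S [M id := expr]]]]]]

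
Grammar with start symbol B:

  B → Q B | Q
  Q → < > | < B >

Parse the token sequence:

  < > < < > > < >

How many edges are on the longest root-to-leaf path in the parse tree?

5

[B [Q < >] [B [Q < [B [Q < >]] >] [B [Q < >]]]]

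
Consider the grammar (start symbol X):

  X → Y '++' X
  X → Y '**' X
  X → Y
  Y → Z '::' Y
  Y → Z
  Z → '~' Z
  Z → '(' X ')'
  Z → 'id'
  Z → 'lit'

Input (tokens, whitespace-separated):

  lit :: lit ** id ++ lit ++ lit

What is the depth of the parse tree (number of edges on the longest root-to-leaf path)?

[X [Y [Z lit] :: [Y [Z lit]]] ** [X [Y [Z id]] ++ [X [Y [Z lit]] ++ [X [Y [Z lit]]]]]]

6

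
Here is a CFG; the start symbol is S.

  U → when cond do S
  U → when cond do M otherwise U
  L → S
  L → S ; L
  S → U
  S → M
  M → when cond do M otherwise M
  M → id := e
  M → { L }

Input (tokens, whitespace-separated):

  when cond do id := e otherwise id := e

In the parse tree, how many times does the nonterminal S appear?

1

[S [M when cond do [M id := e] otherwise [M id := e]]]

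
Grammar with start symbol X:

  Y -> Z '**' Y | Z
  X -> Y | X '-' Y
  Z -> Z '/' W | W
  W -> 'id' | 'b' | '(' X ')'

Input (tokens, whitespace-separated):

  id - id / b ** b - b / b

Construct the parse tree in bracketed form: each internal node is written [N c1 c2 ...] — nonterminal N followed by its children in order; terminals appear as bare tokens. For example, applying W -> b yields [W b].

X
X - Y
X - Y - Y
Y - Y - Y
Z - Y - Y
W - Y - Y
id - Y - Y
id - Z ** Y - Y
id - Z / W ** Y - Y
id - W / W ** Y - Y
id - id / W ** Y - Y
id - id / b ** Y - Y
id - id / b ** Z - Y
id - id / b ** W - Y
id - id / b ** b - Y
id - id / b ** b - Z
id - id / b ** b - Z / W
id - id / b ** b - W / W
id - id / b ** b - b / W
id - id / b ** b - b / b

[X [X [X [Y [Z [W id]]]] - [Y [Z [Z [W id]] / [W b]] ** [Y [Z [W b]]]]] - [Y [Z [Z [W b]] / [W b]]]]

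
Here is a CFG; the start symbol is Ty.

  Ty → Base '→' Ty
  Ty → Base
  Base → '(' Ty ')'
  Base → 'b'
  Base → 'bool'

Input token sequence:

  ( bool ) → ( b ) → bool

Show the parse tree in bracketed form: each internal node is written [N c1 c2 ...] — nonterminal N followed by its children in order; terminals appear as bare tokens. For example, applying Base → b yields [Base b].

Ty
Base → Ty
( Ty ) → Ty
( Base ) → Ty
( bool ) → Ty
( bool ) → Base → Ty
( bool ) → ( Ty ) → Ty
( bool ) → ( Base ) → Ty
( bool ) → ( b ) → Ty
( bool ) → ( b ) → Base
( bool ) → ( b ) → bool

[Ty [Base ( [Ty [Base bool]] )] → [Ty [Base ( [Ty [Base b]] )] → [Ty [Base bool]]]]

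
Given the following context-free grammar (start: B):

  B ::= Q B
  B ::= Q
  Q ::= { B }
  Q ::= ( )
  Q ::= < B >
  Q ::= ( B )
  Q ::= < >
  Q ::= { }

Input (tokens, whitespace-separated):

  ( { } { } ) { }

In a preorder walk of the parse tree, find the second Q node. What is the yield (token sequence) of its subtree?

{ }

[B [Q ( [B [Q { }] [B [Q { }]]] )] [B [Q { }]]]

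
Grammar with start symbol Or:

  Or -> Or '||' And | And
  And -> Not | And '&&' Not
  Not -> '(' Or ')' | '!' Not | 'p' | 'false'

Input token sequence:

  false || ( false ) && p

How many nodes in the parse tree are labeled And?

4

[Or [Or [And [Not false]]] || [And [And [Not ( [Or [And [Not false]]] )]] && [Not p]]]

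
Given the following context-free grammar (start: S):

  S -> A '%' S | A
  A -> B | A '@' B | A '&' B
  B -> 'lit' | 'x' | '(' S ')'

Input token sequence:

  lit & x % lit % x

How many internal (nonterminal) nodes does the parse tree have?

[S [A [A [B lit]] & [B x]] % [S [A [B lit]] % [S [A [B x]]]]]

11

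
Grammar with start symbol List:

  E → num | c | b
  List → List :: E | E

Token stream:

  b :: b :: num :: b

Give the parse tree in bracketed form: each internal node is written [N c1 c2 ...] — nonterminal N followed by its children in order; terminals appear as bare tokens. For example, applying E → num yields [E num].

List
List :: E
List :: E :: E
List :: E :: E :: E
E :: E :: E :: E
b :: E :: E :: E
b :: b :: E :: E
b :: b :: num :: E
b :: b :: num :: b

[List [List [List [List [E b]] :: [E b]] :: [E num]] :: [E b]]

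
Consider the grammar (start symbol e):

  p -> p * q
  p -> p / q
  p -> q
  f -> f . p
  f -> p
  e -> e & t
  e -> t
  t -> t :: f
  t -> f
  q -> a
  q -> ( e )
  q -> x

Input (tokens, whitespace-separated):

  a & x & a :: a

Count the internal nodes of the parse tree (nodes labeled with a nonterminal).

19

[e [e [e [t [f [p [q a]]]]] & [t [f [p [q x]]]]] & [t [t [f [p [q a]]]] :: [f [p [q a]]]]]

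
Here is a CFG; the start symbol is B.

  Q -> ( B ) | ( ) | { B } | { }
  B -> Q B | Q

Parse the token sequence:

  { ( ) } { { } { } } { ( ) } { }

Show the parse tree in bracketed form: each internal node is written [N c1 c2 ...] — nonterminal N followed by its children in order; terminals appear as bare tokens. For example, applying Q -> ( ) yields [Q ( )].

B
Q B
{ B } B
{ Q } B
{ ( ) } B
{ ( ) } Q B
{ ( ) } { B } B
{ ( ) } { Q B } B
{ ( ) } { { } B } B
{ ( ) } { { } Q } B
{ ( ) } { { } { } } B
{ ( ) } { { } { } } Q B
{ ( ) } { { } { } } { B } B
{ ( ) } { { } { } } { Q } B
{ ( ) } { { } { } } { ( ) } B
{ ( ) } { { } { } } { ( ) } Q
{ ( ) } { { } { } } { ( ) } { }

[B [Q { [B [Q ( )]] }] [B [Q { [B [Q { }] [B [Q { }]]] }] [B [Q { [B [Q ( )]] }] [B [Q { }]]]]]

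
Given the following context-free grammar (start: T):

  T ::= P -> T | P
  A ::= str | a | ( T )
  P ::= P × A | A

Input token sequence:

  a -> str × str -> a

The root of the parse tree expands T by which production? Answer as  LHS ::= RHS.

T ::= P -> T

[T [P [A a]] -> [T [P [P [A str]] × [A str]] -> [T [P [A a]]]]]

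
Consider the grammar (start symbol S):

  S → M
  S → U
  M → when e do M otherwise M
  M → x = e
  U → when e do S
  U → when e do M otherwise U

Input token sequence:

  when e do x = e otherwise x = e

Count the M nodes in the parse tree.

[S [M when e do [M x = e] otherwise [M x = e]]]

3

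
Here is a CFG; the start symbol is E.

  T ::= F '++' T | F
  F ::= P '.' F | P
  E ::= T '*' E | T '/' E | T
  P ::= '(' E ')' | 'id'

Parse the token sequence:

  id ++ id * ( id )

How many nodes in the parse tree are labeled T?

[E [T [F [P id]] ++ [T [F [P id]]]] * [E [T [F [P ( [E [T [F [P id]]]] )]]]]]

4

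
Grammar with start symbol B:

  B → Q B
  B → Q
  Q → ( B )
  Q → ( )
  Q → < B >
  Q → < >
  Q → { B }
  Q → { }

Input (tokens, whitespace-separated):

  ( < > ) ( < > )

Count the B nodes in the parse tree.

4

[B [Q ( [B [Q < >]] )] [B [Q ( [B [Q < >]] )]]]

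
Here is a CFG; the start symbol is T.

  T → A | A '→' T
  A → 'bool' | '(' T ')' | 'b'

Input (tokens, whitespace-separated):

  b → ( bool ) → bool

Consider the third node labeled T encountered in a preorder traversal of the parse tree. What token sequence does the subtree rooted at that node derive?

bool

[T [A b] → [T [A ( [T [A bool]] )] → [T [A bool]]]]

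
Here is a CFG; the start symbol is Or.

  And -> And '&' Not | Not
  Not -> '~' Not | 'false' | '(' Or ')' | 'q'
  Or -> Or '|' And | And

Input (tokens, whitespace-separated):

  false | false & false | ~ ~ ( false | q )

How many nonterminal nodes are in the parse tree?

19

[Or [Or [Or [And [Not false]]] | [And [And [Not false]] & [Not false]]] | [And [Not ~ [Not ~ [Not ( [Or [Or [And [Not false]]] | [And [Not q]]] )]]]]]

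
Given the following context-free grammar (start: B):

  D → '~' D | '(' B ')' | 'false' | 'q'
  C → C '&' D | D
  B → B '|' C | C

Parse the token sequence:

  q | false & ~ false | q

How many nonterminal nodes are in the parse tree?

[B [B [B [C [D q]]] | [C [C [D false]] & [D ~ [D false]]]] | [C [D q]]]

12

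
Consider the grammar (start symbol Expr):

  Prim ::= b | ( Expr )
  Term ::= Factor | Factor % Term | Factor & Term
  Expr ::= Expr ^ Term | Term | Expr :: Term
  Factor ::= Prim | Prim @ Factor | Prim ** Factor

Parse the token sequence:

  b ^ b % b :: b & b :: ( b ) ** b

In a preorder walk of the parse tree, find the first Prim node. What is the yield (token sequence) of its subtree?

b

[Expr [Expr [Expr [Expr [Term [Factor [Prim b]]]] ^ [Term [Factor [Prim b]] % [Term [Factor [Prim b]]]]] :: [Term [Factor [Prim b]] & [Term [Factor [Prim b]]]]] :: [Term [Factor [Prim ( [Expr [Term [Factor [Prim b]]]] )] ** [Factor [Prim b]]]]]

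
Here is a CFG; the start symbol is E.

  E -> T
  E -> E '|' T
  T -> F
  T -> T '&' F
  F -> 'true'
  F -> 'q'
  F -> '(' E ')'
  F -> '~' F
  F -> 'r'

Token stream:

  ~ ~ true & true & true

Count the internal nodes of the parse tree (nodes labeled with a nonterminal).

9

[E [T [T [T [F ~ [F ~ [F true]]]] & [F true]] & [F true]]]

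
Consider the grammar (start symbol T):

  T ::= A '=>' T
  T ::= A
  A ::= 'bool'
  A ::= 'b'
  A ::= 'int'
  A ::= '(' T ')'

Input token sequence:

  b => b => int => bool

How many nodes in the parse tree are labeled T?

4

[T [A b] => [T [A b] => [T [A int] => [T [A bool]]]]]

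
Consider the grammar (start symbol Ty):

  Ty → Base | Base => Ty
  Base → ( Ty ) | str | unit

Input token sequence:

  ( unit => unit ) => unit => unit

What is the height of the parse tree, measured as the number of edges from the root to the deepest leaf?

[Ty [Base ( [Ty [Base unit] => [Ty [Base unit]]] )] => [Ty [Base unit] => [Ty [Base unit]]]]

5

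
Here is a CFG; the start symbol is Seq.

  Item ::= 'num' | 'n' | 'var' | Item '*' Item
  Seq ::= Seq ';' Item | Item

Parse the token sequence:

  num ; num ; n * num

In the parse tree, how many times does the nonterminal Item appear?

[Seq [Seq [Seq [Item num]] ; [Item num]] ; [Item [Item n] * [Item num]]]

5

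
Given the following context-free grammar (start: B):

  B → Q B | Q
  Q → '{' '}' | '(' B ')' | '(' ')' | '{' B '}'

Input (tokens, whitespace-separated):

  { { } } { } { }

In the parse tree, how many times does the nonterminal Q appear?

4

[B [Q { [B [Q { }]] }] [B [Q { }] [B [Q { }]]]]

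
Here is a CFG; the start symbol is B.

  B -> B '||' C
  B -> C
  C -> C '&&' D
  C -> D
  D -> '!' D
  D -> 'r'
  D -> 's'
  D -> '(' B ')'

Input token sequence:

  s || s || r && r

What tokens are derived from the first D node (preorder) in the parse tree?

s

[B [B [B [C [D s]]] || [C [D s]]] || [C [C [D r]] && [D r]]]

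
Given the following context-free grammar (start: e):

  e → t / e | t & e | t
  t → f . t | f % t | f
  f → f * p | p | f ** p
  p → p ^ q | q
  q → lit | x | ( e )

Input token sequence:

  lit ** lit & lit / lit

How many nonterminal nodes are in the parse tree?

[e [t [f [f [p [q lit]]] ** [p [q lit]]]] & [e [t [f [p [q lit]]]] / [e [t [f [p [q lit]]]]]]]

18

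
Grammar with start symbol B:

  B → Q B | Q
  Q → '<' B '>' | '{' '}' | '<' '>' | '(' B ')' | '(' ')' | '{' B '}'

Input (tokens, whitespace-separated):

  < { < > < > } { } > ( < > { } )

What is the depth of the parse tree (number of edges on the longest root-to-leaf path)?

7

[B [Q < [B [Q { [B [Q < >] [B [Q < >]]] }] [B [Q { }]]] >] [B [Q ( [B [Q < >] [B [Q { }]]] )]]]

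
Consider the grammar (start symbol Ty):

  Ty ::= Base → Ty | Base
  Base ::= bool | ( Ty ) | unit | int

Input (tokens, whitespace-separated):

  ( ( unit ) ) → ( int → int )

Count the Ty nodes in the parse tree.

[Ty [Base ( [Ty [Base ( [Ty [Base unit]] )]] )] → [Ty [Base ( [Ty [Base int] → [Ty [Base int]]] )]]]

6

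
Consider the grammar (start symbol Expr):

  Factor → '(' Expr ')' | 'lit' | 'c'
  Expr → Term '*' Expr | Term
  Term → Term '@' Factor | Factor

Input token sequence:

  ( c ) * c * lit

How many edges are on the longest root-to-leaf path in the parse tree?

6

[Expr [Term [Factor ( [Expr [Term [Factor c]]] )]] * [Expr [Term [Factor c]] * [Expr [Term [Factor lit]]]]]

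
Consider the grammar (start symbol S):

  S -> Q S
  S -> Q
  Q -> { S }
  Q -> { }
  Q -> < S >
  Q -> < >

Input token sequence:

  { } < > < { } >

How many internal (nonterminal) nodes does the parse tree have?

[S [Q { }] [S [Q < >] [S [Q < [S [Q { }]] >]]]]

8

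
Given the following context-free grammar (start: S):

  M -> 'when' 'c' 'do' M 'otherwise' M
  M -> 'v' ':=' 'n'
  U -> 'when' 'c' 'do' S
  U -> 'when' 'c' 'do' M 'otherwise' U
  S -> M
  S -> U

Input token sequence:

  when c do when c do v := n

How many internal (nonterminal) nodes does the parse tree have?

[S [U when c do [S [U when c do [S [M v := n]]]]]]

6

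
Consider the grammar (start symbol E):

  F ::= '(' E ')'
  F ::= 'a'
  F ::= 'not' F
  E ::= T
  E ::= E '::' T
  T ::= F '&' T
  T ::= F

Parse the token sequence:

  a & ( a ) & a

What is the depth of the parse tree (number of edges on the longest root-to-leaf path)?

7

[E [T [F a] & [T [F ( [E [T [F a]]] )] & [T [F a]]]]]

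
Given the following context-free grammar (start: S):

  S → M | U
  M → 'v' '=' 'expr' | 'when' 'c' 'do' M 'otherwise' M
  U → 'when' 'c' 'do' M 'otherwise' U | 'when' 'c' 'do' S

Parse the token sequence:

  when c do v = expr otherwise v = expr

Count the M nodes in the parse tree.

3

[S [M when c do [M v = expr] otherwise [M v = expr]]]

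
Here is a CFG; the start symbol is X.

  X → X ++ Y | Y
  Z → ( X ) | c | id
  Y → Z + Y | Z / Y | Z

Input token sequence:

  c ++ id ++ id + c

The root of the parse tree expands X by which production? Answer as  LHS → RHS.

[X [X [X [Y [Z c]]] ++ [Y [Z id]]] ++ [Y [Z id] + [Y [Z c]]]]

X → X ++ Y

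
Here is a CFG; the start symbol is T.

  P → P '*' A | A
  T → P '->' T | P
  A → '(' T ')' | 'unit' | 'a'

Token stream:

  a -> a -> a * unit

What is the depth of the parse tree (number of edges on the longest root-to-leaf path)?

[T [P [A a]] -> [T [P [A a]] -> [T [P [P [A a]] * [A unit]]]]]

6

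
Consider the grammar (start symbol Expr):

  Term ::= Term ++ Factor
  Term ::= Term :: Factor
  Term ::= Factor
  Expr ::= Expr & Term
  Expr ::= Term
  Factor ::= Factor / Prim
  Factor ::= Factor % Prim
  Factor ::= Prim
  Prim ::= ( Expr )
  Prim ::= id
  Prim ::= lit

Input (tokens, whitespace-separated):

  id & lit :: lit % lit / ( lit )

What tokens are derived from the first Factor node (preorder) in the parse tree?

[Expr [Expr [Term [Factor [Prim id]]]] & [Term [Term [Factor [Prim lit]]] :: [Factor [Factor [Factor [Prim lit]] % [Prim lit]] / [Prim ( [Expr [Term [Factor [Prim lit]]]] )]]]]

id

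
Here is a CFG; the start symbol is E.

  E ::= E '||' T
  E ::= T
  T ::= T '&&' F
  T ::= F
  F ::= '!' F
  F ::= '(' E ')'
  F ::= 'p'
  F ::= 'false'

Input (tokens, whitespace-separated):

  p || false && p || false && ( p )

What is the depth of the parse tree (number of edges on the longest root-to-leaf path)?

6

[E [E [E [T [F p]]] || [T [T [F false]] && [F p]]] || [T [T [F false]] && [F ( [E [T [F p]]] )]]]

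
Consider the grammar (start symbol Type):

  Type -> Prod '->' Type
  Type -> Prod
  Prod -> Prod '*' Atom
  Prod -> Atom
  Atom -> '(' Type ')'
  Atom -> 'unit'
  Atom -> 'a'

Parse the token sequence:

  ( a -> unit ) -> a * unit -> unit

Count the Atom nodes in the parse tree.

6

[Type [Prod [Atom ( [Type [Prod [Atom a]] -> [Type [Prod [Atom unit]]]] )]] -> [Type [Prod [Prod [Atom a]] * [Atom unit]] -> [Type [Prod [Atom unit]]]]]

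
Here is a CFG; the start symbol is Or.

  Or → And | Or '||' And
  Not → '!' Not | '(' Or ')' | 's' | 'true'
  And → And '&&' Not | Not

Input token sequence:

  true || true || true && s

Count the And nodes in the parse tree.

[Or [Or [Or [And [Not true]]] || [And [Not true]]] || [And [And [Not true]] && [Not s]]]

4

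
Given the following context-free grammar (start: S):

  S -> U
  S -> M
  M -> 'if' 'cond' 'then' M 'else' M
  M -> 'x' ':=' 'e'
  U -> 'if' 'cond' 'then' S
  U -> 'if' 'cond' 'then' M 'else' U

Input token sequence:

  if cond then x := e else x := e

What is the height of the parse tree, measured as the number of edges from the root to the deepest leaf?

3

[S [M if cond then [M x := e] else [M x := e]]]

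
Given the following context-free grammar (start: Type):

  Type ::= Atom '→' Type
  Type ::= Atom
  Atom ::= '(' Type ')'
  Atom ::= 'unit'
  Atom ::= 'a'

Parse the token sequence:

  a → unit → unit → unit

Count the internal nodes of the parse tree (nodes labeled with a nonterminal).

8

[Type [Atom a] → [Type [Atom unit] → [Type [Atom unit] → [Type [Atom unit]]]]]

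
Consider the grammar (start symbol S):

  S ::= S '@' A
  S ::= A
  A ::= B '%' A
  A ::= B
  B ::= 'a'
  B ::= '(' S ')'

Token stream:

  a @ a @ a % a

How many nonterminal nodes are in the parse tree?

11

[S [S [S [A [B a]]] @ [A [B a]]] @ [A [B a] % [A [B a]]]]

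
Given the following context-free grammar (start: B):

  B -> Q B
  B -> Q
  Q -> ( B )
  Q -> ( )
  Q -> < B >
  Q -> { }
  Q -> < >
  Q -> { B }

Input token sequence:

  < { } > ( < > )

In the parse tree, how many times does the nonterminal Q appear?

[B [Q < [B [Q { }]] >] [B [Q ( [B [Q < >]] )]]]

4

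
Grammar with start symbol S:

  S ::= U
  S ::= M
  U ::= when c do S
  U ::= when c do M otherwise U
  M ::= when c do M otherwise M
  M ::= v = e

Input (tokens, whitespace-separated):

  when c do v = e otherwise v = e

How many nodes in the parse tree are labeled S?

1

[S [M when c do [M v = e] otherwise [M v = e]]]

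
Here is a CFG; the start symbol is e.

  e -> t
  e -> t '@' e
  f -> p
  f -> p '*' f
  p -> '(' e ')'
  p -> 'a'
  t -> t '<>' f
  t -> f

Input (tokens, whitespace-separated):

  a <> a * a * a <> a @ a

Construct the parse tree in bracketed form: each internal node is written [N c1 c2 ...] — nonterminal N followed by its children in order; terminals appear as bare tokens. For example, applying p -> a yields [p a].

[e [t [t [t [f [p a]]] <> [f [p a] * [f [p a] * [f [p a]]]]] <> [f [p a]]] @ [e [t [f [p a]]]]]

e
t @ e
t <> f @ e
t <> f <> f @ e
f <> f <> f @ e
p <> f <> f @ e
a <> f <> f @ e
a <> p * f <> f @ e
a <> a * f <> f @ e
a <> a * p * f <> f @ e
a <> a * a * f <> f @ e
a <> a * a * p <> f @ e
a <> a * a * a <> f @ e
a <> a * a * a <> p @ e
a <> a * a * a <> a @ e
a <> a * a * a <> a @ t
a <> a * a * a <> a @ f
a <> a * a * a <> a @ p
a <> a * a * a <> a @ a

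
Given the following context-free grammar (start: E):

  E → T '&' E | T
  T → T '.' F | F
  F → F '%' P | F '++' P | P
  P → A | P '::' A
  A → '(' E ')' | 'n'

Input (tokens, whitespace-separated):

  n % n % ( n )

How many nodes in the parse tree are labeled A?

[E [T [F [F [F [P [A n]]] % [P [A n]]] % [P [A ( [E [T [F [P [A n]]]]] )]]]]]

4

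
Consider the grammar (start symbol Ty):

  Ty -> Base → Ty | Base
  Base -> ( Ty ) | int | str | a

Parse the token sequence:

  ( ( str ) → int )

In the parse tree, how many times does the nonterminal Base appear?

[Ty [Base ( [Ty [Base ( [Ty [Base str]] )] → [Ty [Base int]]] )]]

4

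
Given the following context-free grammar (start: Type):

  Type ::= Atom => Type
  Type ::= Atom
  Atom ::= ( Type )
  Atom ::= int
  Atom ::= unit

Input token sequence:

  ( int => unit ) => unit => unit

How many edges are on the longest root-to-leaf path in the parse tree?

[Type [Atom ( [Type [Atom int] => [Type [Atom unit]]] )] => [Type [Atom unit] => [Type [Atom unit]]]]

5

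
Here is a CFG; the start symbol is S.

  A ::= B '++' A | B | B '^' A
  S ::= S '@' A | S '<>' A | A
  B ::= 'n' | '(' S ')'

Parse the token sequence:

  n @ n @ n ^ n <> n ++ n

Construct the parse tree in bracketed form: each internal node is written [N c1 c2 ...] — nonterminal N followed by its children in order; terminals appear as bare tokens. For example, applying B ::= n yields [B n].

[S [S [S [S [A [B n]]] @ [A [B n]]] @ [A [B n] ^ [A [B n]]]] <> [A [B n] ++ [A [B n]]]]

S
S <> A
S @ A <> A
S @ A @ A <> A
A @ A @ A <> A
B @ A @ A <> A
n @ A @ A <> A
n @ B @ A <> A
n @ n @ A <> A
n @ n @ B ^ A <> A
n @ n @ n ^ A <> A
n @ n @ n ^ B <> A
n @ n @ n ^ n <> A
n @ n @ n ^ n <> B ++ A
n @ n @ n ^ n <> n ++ A
n @ n @ n ^ n <> n ++ B
n @ n @ n ^ n <> n ++ n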